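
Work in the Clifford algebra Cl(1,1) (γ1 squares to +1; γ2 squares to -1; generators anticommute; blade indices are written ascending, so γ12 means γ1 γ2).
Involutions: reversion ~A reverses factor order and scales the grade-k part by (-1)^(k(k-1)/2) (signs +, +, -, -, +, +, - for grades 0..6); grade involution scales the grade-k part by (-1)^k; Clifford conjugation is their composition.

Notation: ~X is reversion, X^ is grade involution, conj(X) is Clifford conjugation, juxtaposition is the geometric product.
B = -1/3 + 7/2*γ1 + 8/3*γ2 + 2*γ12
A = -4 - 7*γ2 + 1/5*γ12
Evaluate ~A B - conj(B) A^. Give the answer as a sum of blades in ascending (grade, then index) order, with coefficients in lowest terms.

first term: 98/5 - 412/15*γ1 - 229/30*γ2 + 497/30*γ12
second term: 98/5 + 412/15*γ1 + 229/30*γ2 - 497/30*γ12
Answer: -824/15*γ1 - 229/15*γ2 + 497/15*γ12


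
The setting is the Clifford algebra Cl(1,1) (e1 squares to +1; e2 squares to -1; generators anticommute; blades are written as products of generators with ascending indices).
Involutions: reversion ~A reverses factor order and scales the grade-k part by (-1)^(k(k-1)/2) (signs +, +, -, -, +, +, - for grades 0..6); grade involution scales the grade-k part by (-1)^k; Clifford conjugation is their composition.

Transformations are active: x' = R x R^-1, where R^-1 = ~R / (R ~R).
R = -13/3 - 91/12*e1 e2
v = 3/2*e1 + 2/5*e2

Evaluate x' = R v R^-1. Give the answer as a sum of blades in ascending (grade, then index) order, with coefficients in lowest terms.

~R = -13/3 + 91/12*e1 e2, and R ~R = -1859/48, so R^-1 = ~R / (-1859/48).
R v = -52/15*e1 + 1157/120*e2
Answer: -751/330*e1 + 58/33*e2


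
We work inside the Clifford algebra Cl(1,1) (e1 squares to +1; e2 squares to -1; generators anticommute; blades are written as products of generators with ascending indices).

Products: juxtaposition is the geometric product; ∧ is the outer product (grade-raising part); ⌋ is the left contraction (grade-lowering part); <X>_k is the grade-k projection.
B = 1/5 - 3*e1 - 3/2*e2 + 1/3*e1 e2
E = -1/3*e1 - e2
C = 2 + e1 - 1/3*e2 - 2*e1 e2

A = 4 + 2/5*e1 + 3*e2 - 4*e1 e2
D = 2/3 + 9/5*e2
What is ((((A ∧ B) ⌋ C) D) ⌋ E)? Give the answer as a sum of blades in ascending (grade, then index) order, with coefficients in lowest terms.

step 1: 4/5 - 298/25*e1 - 27/5*e2 + 134/15*e1 e2
step 2: -2249/75 + 58/5*e1 + 1768/75*e2 - 8/5*e1 e2
step 3: -70226/1125 + 796/75*e1 - 43043/1125*e2 + 1486/75*e1 e2
step 4: -47023/1125 + 70226/3375*e1 + 70226/1125*e2
Answer: -47023/1125 + 70226/3375*e1 + 70226/1125*e2


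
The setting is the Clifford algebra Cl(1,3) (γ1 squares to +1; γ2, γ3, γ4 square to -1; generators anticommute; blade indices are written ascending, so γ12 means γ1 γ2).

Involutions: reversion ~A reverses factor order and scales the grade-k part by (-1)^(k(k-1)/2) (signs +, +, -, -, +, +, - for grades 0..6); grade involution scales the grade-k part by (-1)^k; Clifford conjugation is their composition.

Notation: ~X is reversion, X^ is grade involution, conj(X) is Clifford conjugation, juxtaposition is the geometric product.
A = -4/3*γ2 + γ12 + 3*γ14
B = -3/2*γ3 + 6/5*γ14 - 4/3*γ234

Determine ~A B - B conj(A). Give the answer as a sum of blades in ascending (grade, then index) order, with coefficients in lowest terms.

first term: -18/5 + 2*γ23 + 6/5*γ24 - 16/9*γ34 - 5/2*γ123 + 8/5*γ124 - 35/6*γ134
second term: -18/5 + 2*γ23 - 6/5*γ24 + 16/9*γ34 + 11/2*γ123 - 8/5*γ124 - 19/6*γ134
Answer: 12/5*γ24 - 32/9*γ34 - 8*γ123 + 16/5*γ124 - 8/3*γ134


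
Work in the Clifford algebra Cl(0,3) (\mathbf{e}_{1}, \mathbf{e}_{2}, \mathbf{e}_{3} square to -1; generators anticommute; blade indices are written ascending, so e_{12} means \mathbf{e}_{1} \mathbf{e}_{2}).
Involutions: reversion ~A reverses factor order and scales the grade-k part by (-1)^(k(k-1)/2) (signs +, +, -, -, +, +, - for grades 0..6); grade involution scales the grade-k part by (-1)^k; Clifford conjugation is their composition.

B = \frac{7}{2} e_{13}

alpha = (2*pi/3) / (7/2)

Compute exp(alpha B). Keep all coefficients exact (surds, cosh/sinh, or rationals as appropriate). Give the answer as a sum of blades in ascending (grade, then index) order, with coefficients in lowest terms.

B^2 = (\frac{7}{2})^2*(e_{13})^2 = \frac{49}{4}*(-1) = -\frac{49}{4} (a basis 2-blade squares to minus the product of its generators' squares).
B^2 = -\frac{49}{4} — the series telescopes trigonometrically here: l = \frac{7}{2}, alpha*l = \frac{2 \pi}{3}, so exp(alpha B) = cos(\frac{2 \pi}{3}) + (sin(\frac{2 \pi}{3})/(\frac{7}{2}))*B = - \frac{1}{2} + (\frac{\sqrt{3}}{7})*B.
Answer: - \frac{1}{2} + \frac{\sqrt{3}}{2} e_{13}


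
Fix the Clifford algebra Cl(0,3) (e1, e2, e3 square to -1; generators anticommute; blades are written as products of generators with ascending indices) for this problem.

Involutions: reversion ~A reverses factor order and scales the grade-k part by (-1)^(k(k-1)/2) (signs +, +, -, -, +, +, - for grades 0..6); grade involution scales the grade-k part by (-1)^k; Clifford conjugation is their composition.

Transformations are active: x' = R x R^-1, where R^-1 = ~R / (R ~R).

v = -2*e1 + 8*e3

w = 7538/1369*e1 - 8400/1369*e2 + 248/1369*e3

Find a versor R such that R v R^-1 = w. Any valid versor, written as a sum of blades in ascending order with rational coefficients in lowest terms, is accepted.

A norm check does it: q(v) = q(w) = -68, hence R = v + w = 4800/1369*e1 - 8400/1369*e2 + 11200/1369*e3 realises the map — parallel part kept, (v - w)/2 negated, v carried to w.
Answer: 4800/1369*e1 - 8400/1369*e2 + 11200/1369*e3


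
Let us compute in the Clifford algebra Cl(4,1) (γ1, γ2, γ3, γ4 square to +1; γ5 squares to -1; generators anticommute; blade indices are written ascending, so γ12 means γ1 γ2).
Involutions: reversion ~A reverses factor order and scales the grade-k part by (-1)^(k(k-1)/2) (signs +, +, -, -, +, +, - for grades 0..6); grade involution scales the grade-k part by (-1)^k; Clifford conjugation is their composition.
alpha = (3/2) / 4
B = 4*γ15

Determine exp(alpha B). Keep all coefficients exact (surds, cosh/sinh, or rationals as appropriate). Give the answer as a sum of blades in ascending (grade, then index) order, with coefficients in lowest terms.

B^2 = (4)^2*(γ15)^2 = 16*(+1) = 16 (a basis 2-blade squares to minus the product of its generators' squares).
B^2 = 16 — since the square is positive, the closed form is hyperbolic: l = 4, alpha*l = 3/2, so exp(alpha B) = cosh(3/2) + (sinh(3/2)/4)*B = cosh(3/2) + (sinh(3/2)/4)*B.
Answer: cosh(3/2) + sinh(3/2)*γ15


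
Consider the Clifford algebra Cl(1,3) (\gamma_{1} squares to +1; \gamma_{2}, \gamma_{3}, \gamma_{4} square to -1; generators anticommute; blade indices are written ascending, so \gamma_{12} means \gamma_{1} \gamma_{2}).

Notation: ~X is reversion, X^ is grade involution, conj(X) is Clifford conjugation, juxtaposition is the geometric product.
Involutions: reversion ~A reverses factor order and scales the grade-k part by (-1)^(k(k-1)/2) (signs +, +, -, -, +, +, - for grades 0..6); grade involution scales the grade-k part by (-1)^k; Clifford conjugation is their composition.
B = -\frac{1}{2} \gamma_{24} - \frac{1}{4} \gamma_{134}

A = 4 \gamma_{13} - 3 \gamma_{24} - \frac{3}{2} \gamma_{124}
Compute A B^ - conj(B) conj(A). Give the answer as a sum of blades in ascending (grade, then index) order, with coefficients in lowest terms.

first term: -\frac{3}{2} - \frac{3}{4} \gamma_{1} + \gamma_{4} - \frac{3}{8} \gamma_{23} - \frac{3}{4} \gamma_{123} + 2 \gamma_{1234}
second term: -\frac{3}{2} + \frac{3}{4} \gamma_{1} + \gamma_{4} - \frac{3}{8} \gamma_{23} + \frac{3}{4} \gamma_{123} + 2 \gamma_{1234}
Answer: -\frac{3}{2} \gamma_{1} - \frac{3}{2} \gamma_{123}


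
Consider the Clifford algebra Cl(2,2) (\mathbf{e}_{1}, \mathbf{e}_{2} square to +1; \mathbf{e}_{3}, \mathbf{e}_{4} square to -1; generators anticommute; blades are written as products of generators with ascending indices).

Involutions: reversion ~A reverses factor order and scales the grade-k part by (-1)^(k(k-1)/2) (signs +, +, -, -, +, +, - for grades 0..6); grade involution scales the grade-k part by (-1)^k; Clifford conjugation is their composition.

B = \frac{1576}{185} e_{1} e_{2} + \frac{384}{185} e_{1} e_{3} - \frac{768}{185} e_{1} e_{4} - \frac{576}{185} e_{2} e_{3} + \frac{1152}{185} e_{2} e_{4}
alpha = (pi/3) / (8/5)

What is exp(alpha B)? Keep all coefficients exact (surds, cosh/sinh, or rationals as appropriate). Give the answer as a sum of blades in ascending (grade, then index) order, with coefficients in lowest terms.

B^2 term by term: the squares give (\frac{1576}{185})^2*(e_{1} e_{2})^2 + (\frac{384}{185})^2*(e_{1} e_{3})^2 + (-\frac{768}{185})^2*(e_{1} e_{4})^2 + (-\frac{576}{185})^2*(e_{2} e_{3})^2 + (\frac{1152}{185})^2*(e_{2} e_{4})^2 = \frac{2483776}{34225}*(-1) + \frac{147456}{34225}*(+1) + \frac{589824}{34225}*(+1) + \frac{331776}{34225}*(+1) + \frac{1327104}{34225}*(+1) = -\frac{64}{25} (each basis 2-blade squares to minus the product of its generators' squares); cross terms between blades sharing an index anticommute and cancel; the commuting (index-disjoint) pairs give grade-4 terms 2*c*c'*(blade product), which cancel blade by blade — e_{1} e_{2} e_{3} e_{4}: -\frac{884736}{34225} + \frac{884736}{34225} = 0 — confirming B is simple. So B^2 = -\frac{64}{25}.
B^2 = -\frac{64}{25} — a negative square means the series sums to a rotation: l = \frac{8}{5}, alpha*l = \frac{\pi}{3}, so exp(alpha B) = cos(\frac{\pi}{3}) + (sin(\frac{\pi}{3})/(\frac{8}{5}))*B = \frac{1}{2} + (\frac{5 \sqrt{3}}{16})*B.
Answer: \frac{1}{2} + \frac{197 \sqrt{3}}{74} e_{1} e_{2} + \frac{24 \sqrt{3}}{37} e_{1} e_{3} - \frac{48 \sqrt{3}}{37} e_{1} e_{4} - \frac{36 \sqrt{3}}{37} e_{2} e_{3} + \frac{72 \sqrt{3}}{37} e_{2} e_{4}


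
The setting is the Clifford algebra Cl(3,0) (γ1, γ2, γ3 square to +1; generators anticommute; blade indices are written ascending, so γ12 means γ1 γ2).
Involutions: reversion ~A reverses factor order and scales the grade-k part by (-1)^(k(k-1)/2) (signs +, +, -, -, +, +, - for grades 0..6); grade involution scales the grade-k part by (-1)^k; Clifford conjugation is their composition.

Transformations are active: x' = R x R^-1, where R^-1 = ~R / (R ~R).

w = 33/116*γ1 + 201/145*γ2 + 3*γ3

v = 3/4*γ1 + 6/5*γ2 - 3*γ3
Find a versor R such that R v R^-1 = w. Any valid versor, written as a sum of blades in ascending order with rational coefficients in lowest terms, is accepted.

Sketch: the shared square 4401/400 makes R = v + w = 30/29*γ1 + 75/29*γ2 the natural versor; its sandwich fixes that direction, negates (v - w)/2, and sends v to w.
Answer: 30/29*γ1 + 75/29*γ2


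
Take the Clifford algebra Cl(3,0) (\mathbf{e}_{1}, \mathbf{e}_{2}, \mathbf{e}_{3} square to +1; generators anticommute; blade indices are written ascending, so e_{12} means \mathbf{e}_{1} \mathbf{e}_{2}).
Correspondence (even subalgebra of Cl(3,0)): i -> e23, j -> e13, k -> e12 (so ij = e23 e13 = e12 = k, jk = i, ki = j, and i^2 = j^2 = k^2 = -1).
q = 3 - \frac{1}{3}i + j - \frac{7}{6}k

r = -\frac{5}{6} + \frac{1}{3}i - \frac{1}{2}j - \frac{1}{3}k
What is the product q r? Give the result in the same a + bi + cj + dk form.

In blades: q = 3 - \frac{7}{6} e_{12} + e_{13} - \frac{1}{3} e_{23}, r = -\frac{5}{6} - \frac{1}{3} e_{12} - \frac{1}{2} e_{13} + \frac{1}{3} e_{23}.
Distribute q over r term by term (generator squares from the signature, products reordered to ascending indices): (3)*r = -\frac{5}{2} - e_{12} - \frac{3}{2} e_{13} + e_{23}; (-\frac{7}{6} e_{12})*r = -\frac{7}{18} + \frac{35}{36} e_{12} - \frac{7}{18} e_{13} - \frac{7}{12} e_{23}; (e_{13})*r = \frac{1}{2} - \frac{1}{3} e_{12} - \frac{5}{6} e_{13} - \frac{1}{3} e_{23}; (-\frac{1}{3} e_{23})*r = \frac{1}{9} + \frac{1}{6} e_{12} - \frac{1}{9} e_{13} + \frac{5}{18} e_{23}.
Sum: -\frac{41}{18} - \frac{7}{36} e_{12} - \frac{17}{6} e_{13} + \frac{13}{36} e_{23}; translating back through the correspondence:
Answer: -\frac{41}{18} + \frac{13}{36}i - \frac{17}{6}j - \frac{7}{36}k


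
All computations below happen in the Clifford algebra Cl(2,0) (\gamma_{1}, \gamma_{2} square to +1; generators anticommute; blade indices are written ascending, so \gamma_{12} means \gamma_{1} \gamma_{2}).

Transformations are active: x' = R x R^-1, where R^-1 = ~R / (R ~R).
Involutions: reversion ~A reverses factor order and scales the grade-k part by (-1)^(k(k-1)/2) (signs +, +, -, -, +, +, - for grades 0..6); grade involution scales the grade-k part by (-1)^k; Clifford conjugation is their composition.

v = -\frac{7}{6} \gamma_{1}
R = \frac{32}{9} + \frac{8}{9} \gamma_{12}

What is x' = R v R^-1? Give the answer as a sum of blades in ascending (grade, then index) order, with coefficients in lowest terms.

~R = \frac{32}{9} - \frac{8}{9} \gamma_{12}, and R ~R = \frac{1088}{81}, so R^-1 = ~R / (\frac{1088}{81}).
R v = -\frac{112}{27} \gamma_{1} + \frac{28}{27} \gamma_{2}
Answer: -\frac{35}{34} \gamma_{1} + \frac{28}{51} \gamma_{2}


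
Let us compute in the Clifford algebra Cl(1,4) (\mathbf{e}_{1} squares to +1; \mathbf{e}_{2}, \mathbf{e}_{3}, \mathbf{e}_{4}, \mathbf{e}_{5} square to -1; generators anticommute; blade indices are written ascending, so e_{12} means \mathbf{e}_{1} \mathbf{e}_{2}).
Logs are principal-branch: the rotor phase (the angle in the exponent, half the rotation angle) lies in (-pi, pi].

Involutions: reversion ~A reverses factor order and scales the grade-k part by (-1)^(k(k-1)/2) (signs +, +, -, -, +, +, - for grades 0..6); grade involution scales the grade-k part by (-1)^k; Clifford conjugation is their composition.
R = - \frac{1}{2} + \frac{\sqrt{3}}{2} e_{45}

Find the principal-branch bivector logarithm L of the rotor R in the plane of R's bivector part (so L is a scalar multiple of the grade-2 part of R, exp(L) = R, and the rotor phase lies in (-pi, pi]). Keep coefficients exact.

The scalar part of R is - \frac{1}{2}, so the principal-branch rotor phase is pinned; divide the bivector part by its sine to get the unit plane — L is the phase times that plane.
Concretely: cos(phase) = - \frac{1}{2} gives phase = ±\frac{2 \pi}{3}, and since phase/sin(phase) is even the sign is immaterial: L = (phase/sin(phase)) * <R>_2 = (\frac{4 \sqrt{3} \pi}{9}) * <R>_2.
Answer: \frac{2 \pi}{3} e_{45}


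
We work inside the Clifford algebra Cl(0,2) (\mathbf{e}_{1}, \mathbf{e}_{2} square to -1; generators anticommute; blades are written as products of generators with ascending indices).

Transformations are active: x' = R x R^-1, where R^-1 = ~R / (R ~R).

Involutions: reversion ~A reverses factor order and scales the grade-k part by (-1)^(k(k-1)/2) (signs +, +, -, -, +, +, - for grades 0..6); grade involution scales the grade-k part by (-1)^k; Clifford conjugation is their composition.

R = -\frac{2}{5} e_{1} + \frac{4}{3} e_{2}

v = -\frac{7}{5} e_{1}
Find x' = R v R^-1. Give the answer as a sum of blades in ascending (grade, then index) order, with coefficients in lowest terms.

~R = -\frac{2}{5} e_{1} + \frac{4}{3} e_{2}, and R ~R = -\frac{436}{225}, so R^-1 = ~R / (-\frac{436}{225}).
R v = -\frac{14}{25} + \frac{28}{15} e_{1} e_{2}
Answer: \frac{637}{545} e_{1} + \frac{84}{109} e_{2}


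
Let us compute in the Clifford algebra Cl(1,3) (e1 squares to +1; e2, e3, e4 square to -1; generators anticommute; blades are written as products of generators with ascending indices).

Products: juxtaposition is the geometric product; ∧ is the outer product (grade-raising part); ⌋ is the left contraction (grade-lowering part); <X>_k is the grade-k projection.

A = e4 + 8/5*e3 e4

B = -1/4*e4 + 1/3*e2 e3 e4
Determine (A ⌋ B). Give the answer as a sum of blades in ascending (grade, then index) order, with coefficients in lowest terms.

step 1: 1/4 - 8/15*e2 - 1/3*e2 e3
Answer: 1/4 - 8/15*e2 - 1/3*e2 e3


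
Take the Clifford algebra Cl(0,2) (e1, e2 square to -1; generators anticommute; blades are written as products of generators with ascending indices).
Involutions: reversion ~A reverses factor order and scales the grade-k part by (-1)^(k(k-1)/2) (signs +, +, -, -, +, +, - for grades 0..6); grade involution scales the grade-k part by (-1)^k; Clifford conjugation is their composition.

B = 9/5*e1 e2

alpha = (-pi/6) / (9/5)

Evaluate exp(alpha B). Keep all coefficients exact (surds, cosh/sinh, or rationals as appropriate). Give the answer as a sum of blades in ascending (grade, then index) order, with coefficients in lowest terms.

B^2 = (9/5)^2*(e1 e2)^2 = 81/25*(-1) = -81/25 (a basis 2-blade squares to minus the product of its generators' squares).
B^2 = -81/25 — a negative square means the series sums to a rotation: l = 9/5, alpha*l = -pi/6, so exp(alpha B) = cos(-pi/6) + (sin(-pi/6)/(9/5))*B = sqrt(3)/2 + (-5/18)*B.
Answer: sqrt(3)/2 - 1/2*e1 e2


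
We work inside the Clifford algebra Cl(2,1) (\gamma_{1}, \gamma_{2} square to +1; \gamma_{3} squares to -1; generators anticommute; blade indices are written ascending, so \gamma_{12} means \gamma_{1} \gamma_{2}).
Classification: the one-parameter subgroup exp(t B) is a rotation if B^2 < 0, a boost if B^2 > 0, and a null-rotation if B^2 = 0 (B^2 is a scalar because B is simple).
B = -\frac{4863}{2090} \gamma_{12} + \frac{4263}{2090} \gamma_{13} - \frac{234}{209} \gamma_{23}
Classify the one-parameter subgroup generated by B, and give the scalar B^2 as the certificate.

B^2 term by term: the squares give (-\frac{4863}{2090})^2*(\gamma_{12})^2 + (\frac{4263}{2090})^2*(\gamma_{13})^2 + (-\frac{234}{209})^2*(\gamma_{23})^2 = \frac{23648769}{4368100}*(-1) + \frac{18173169}{4368100}*(+1) + \frac{54756}{43681}*(+1) = 0 (each basis 2-blade squares to minus the product of its generators' squares); cross terms between blades sharing an index anticommute and cancel. So B^2 = 0.
Answer: null-rotation, certificate B^2 = 0. One invariant decides it: the square 0 survives every conjugation, and its sign is exactly the classification.


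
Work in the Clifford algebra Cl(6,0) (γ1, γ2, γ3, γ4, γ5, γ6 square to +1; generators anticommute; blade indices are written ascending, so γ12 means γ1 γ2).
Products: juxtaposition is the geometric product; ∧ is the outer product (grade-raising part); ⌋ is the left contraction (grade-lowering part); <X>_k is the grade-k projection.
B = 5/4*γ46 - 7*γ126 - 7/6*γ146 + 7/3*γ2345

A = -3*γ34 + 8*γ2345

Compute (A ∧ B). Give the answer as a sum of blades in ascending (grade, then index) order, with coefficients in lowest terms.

step 1: 21*γ12346
Answer: 21*γ12346


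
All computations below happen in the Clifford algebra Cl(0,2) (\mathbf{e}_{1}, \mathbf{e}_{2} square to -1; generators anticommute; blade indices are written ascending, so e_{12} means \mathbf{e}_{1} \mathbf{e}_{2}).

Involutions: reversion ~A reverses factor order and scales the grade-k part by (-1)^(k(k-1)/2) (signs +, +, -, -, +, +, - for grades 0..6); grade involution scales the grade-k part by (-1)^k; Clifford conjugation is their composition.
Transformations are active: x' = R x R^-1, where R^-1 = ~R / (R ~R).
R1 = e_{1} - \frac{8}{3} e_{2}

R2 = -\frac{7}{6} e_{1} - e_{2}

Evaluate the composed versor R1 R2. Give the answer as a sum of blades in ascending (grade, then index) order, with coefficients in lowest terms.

Distribute over the terms of R1 (each basis-blade product reordered to ascending indices, repeated generators contracted through their squares):
(e_{1}) R2 = \frac{7}{6} - e_{12}
(-\frac{8}{3} e_{2}) R2 = -\frac{8}{3} - \frac{28}{9} e_{12}
Summing the partial products and collecting blades:
Answer: -\frac{3}{2} - \frac{37}{9} e_{12}


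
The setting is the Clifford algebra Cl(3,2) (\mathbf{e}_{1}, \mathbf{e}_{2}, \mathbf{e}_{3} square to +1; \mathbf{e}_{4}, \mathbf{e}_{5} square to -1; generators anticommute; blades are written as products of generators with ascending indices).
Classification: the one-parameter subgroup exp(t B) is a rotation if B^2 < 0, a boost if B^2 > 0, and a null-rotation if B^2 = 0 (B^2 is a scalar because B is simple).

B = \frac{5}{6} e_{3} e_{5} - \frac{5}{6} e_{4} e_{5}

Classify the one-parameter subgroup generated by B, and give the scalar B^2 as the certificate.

B^2 term by term: the squares give (\frac{5}{6})^2*(e_{3} e_{5})^2 + (-\frac{5}{6})^2*(e_{4} e_{5})^2 = \frac{25}{36}*(+1) + \frac{25}{36}*(-1) = 0 (each basis 2-blade squares to minus the product of its generators' squares); cross terms between blades sharing an index anticommute and cancel. So B^2 = 0.
Answer: null-rotation, certificate B^2 = 0. One invariant decides it: the square 0 survives every conjugation, and its sign is exactly the classification.


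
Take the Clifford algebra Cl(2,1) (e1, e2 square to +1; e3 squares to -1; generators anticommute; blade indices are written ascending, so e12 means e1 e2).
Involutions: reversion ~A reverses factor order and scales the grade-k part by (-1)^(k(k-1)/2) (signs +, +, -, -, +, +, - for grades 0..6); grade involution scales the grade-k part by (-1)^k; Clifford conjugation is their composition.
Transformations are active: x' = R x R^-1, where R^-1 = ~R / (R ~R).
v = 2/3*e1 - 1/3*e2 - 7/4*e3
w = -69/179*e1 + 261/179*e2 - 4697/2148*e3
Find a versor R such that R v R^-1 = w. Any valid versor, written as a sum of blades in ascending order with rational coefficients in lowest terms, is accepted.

Equal squares first: v^2 = w^2 = -361/144. Then v + w = 151/537*e1 + 604/537*e2 - 2114/537*e3 is a versor taking v to w, provided it is invertible.
Answer: 151/537*e1 + 604/537*e2 - 2114/537*e3


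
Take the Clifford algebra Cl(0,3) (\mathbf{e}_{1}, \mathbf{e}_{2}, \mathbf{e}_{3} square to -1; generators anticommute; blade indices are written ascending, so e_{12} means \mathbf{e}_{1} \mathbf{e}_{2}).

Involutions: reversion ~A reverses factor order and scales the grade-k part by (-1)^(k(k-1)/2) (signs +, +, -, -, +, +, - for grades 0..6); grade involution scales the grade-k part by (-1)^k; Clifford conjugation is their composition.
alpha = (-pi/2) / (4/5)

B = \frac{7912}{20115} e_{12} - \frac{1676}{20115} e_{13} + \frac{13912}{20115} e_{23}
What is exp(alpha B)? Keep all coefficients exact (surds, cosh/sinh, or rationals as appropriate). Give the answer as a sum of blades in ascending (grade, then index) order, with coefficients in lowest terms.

B^2 term by term: the squares give (\frac{7912}{20115})^2*(e_{12})^2 + (-\frac{1676}{20115})^2*(e_{13})^2 + (\frac{13912}{20115})^2*(e_{23})^2 = \frac{62599744}{404613225}*(-1) + \frac{2808976}{404613225}*(-1) + \frac{193543744}{404613225}*(-1) = -\frac{16}{25} (each basis 2-blade squares to minus the product of its generators' squares); cross terms between blades sharing an index anticommute and cancel. So B^2 = -\frac{16}{25}.
B^2 = -\frac{16}{25} — since the square is negative, the closed form is circular: l = \frac{4}{5}, alpha*l = - \frac{\pi}{2}, so exp(alpha B) = cos(- \frac{\pi}{2}) + (sin(- \frac{\pi}{2})/(\frac{4}{5}))*B = 0 + (- \frac{5}{4})*B.
Answer: - \frac{1978}{4023} e_{12} + \frac{419}{4023} e_{13} - \frac{3478}{4023} e_{23}


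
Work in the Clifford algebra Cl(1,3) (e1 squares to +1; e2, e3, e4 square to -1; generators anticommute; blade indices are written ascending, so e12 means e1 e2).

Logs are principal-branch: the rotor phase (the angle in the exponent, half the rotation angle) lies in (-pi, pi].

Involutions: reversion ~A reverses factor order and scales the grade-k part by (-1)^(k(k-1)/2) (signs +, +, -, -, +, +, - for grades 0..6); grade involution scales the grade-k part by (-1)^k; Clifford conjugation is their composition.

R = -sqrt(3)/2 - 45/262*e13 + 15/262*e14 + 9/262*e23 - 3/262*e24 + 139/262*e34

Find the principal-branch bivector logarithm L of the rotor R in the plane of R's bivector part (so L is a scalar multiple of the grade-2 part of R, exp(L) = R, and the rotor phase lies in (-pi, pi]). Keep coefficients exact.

The scalar part of R is -sqrt(3)/2, so the principal-branch rotor phase is pinned; divide the bivector part by its sine to get the unit plane — L is the phase times that plane.
Concretely: cos(phase) = -sqrt(3)/2 gives phase = ±5*pi/6, and since phase/sin(phase) is even the sign is immaterial: L = (phase/sin(phase)) * <R>_2 = (5*pi/3) * <R>_2.
Answer: -75*pi/262*e13 + 25*pi/262*e14 + 15*pi/262*e23 - 5*pi/262*e24 + 695*pi/786*e34


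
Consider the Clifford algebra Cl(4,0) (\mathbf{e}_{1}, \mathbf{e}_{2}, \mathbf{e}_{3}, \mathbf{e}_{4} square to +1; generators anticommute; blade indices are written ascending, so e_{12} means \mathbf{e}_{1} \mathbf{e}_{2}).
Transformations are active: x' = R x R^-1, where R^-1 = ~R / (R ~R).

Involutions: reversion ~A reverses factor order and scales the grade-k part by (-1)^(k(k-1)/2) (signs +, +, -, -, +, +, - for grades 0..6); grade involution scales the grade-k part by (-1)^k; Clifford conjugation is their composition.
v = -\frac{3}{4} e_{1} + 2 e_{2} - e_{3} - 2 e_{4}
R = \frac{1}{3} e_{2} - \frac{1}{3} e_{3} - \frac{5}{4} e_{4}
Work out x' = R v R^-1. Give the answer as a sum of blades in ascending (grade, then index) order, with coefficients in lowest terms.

~R = \frac{1}{3} e_{2} - \frac{1}{3} e_{3} - \frac{5}{4} e_{4}, and R ~R = \frac{257}{144}, so R^-1 = ~R / (\frac{257}{144}).
R v = \frac{7}{2} + \frac{1}{4} e_{12} - \frac{1}{4} e_{13} - \frac{15}{16} e_{14} + \frac{1}{3} e_{23} + \frac{11}{6} e_{24} - \frac{7}{12} e_{34}
Answer: \frac{3}{4} e_{1} - \frac{178}{257} e_{2} - \frac{79}{257} e_{3} - \frac{746}{257} e_{4}


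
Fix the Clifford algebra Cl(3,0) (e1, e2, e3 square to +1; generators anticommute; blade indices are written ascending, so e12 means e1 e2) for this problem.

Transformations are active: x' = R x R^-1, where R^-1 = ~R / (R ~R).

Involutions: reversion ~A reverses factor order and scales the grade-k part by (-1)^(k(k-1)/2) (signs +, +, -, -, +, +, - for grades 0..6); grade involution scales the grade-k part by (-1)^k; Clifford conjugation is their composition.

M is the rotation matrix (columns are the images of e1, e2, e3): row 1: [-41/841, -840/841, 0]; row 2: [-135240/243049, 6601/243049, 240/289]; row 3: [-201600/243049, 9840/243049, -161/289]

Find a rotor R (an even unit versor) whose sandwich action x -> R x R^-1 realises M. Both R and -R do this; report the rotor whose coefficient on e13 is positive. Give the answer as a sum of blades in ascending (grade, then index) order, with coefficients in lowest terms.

Method: write R = a + b12*e12 + b13*e13 + b23*e23 with a^2 + b12^2 + b13^2 + b23^2 = 1 (so R^-1 = ~R). Expanding the columns R e_j ~R gives tr M = 4a^2 - 1 and, from the antisymmetric part, M21 - M12 = -4a*b12, M13 - M31 = 4a*b13, M32 - M23 = -4a*b23.
Here tr M = -140649/243049, so a^2 = (1 + tr M)/4 = 25600/243049 and a = ±160/493. Taking a = 160/493: M21 - M12 = 107520/243049, M13 - M31 = 201600/243049, M32 - M23 = -192000/243049, giving b12 = -168/493, b13 = 315/493, b23 = 300/493, i.e. R = 160/493 - 168/493*e12 + 315/493*e13 + 300/493*e23.
Its e13 coefficient is already positive.
Answer: 160/493 - 168/493*e12 + 315/493*e13 + 300/493*e23. Note: both R and -R realise this M (trace -140649/243049); the covering map identifies them, and the e13-coefficient sign is the tie-breaker.


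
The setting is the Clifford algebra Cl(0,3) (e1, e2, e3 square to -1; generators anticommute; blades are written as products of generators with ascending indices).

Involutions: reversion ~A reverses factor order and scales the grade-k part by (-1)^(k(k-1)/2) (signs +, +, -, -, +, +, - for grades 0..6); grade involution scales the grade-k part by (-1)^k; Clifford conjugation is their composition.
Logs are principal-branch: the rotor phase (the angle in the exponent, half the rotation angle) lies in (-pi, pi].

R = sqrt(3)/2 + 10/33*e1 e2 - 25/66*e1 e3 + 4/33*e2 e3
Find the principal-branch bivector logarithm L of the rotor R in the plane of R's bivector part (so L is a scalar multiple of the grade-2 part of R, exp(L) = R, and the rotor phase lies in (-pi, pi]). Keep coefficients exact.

The scalar part of R is sqrt(3)/2, so the principal-branch rotor phase is pinned; divide the bivector part by its sine to get the unit plane — L is the phase times that plane.
Concretely: cos(phase) = sqrt(3)/2 gives phase = ±pi/6, and since phase/sin(phase) is even the sign is immaterial: L = (phase/sin(phase)) * <R>_2 = (pi/3) * <R>_2.
Answer: 10*pi/99*e1 e2 - 25*pi/198*e1 e3 + 4*pi/99*e2 e3


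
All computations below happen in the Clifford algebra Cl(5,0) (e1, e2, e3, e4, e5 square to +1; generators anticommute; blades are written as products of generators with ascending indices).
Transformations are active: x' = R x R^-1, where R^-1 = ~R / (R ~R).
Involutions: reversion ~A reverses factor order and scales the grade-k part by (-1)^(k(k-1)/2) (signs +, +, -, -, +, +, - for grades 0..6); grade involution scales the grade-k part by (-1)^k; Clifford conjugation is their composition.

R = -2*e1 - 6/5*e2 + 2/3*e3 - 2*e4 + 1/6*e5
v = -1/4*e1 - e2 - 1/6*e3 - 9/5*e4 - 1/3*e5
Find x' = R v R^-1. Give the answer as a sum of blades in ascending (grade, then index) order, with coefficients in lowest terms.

~R = -2*e1 - 6/5*e2 + 2/3*e3 - 2*e4 + 1/6*e5, and R ~R = 8921/900, so R^-1 = ~R / (8921/900).
R v = 77/15 + 17/10*e1 e2 + 1/2*e1 e3 + 31/10*e1 e4 + 17/24*e1 e5 + 13/15*e2 e3 + 4/25*e2 e4 + 17/30*e2 e5 - 23/15*e3 e4 - 7/36*e3 e5 + 29/30*e4 e5
Answer: -5909/3244*e1 - 197/811*e2 + 4171/4866*e3 - 1101/4055*e4 + 1231/2433*e5


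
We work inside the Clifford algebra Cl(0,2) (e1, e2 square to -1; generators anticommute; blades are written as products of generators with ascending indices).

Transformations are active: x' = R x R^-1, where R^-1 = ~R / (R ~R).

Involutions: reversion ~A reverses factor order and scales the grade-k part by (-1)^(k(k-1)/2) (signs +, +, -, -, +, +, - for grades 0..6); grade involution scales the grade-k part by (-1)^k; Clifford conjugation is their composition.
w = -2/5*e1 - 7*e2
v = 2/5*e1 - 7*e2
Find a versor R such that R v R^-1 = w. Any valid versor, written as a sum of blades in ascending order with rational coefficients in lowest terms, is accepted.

Here q(v) = q(w) = -1229/25; the classical choice R = v + w = -14*e2 then realises v -> w under the sandwich.
Answer: -14*e2


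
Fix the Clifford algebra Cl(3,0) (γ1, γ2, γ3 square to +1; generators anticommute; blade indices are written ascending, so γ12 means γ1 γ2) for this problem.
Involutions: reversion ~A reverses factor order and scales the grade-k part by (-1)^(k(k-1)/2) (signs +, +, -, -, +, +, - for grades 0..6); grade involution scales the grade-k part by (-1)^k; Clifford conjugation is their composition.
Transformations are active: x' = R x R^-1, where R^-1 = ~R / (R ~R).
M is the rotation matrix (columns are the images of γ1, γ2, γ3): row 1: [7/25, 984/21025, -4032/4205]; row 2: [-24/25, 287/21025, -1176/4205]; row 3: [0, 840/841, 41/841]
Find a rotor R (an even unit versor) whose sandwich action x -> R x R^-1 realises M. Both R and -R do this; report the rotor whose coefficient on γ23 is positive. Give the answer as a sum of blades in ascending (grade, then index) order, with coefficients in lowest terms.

Method: write R = a + b12*γ12 + b13*γ13 + b23*γ23 with a^2 + b12^2 + b13^2 + b23^2 = 1 (so R^-1 = ~R). Expanding the columns R e_j ~R gives tr M = 4a^2 - 1 and, from the antisymmetric part, M21 - M12 = -4a*b12, M13 - M31 = 4a*b13, M32 - M23 = -4a*b23.
Here tr M = 7199/21025, so a^2 = (1 + tr M)/4 = 7056/21025 and a = ±84/145. Taking a = 84/145: M21 - M12 = -21168/21025, M13 - M31 = -4032/4205, M32 - M23 = 5376/4205, giving b12 = 63/145, b13 = -12/29, b23 = -16/29, i.e. R = 84/145 + 63/145*γ12 - 12/29*γ13 - 16/29*γ23.
Its γ23 coefficient is negative, so report the other preimage -R.
Answer: -84/145 - 63/145*γ12 + 12/29*γ13 + 16/29*γ23. Why the constraint matters: R and -R act identically through the sandwich — M has trace 7199/21025 either way — so only the sign condition on γ23 picks one of the two preimages.


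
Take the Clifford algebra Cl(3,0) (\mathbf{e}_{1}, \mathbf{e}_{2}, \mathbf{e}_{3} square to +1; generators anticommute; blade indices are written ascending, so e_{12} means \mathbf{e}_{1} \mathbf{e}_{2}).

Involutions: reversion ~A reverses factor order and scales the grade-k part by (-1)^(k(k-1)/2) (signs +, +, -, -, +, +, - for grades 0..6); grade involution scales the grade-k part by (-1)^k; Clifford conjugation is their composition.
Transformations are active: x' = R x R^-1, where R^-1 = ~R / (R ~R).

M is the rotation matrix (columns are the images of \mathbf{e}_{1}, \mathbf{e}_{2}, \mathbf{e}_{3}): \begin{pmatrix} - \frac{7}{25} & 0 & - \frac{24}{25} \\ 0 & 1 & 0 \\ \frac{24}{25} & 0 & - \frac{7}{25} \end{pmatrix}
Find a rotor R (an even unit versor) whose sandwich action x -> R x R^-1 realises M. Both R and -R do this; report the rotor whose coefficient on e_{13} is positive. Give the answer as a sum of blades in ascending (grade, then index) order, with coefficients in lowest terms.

Method: write R = a + b12*e_{12} + b13*e_{13} + b23*e_{23} with a^2 + b12^2 + b13^2 + b23^2 = 1 (so R^-1 = ~R). Expanding the columns R e_j ~R gives tr M = 4a^2 - 1 and, from the antisymmetric part, M21 - M12 = -4a*b12, M13 - M31 = 4a*b13, M32 - M23 = -4a*b23.
Here tr M = \frac{11}{25}, so a^2 = (1 + tr M)/4 = \frac{9}{25} and a = ±\frac{3}{5}. Taking a = \frac{3}{5}: M21 - M12 = 0, M13 - M31 = -\frac{48}{25}, M32 - M23 = 0, giving b12 = 0, b13 = -\frac{4}{5}, b23 = 0, i.e. R = \frac{3}{5} - \frac{4}{5} e_{13}.
Its e_{13} coefficient is negative, so report the other preimage -R.
Answer: -\frac{3}{5} + \frac{4}{5} e_{13}. Uniqueness: Spin(3) -> SO(3) maps R and -R to the same rotation of trace \frac{11}{25}; fixing the sign of the e_{13} coefficient removes the ambiguity.


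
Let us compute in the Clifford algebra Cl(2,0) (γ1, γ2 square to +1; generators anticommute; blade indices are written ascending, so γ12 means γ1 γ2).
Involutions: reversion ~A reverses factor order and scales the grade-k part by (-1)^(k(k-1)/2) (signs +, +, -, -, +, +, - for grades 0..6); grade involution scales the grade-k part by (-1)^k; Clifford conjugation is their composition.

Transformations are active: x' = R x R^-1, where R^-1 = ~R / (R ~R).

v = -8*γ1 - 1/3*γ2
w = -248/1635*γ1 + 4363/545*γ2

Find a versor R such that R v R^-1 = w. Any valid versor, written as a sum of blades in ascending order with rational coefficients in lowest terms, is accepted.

Here q(v) = q(w) = 577/9; the classical choice R = v + w = -13328/1635*γ1 + 12544/1635*γ2 then realises v -> w under the sandwich.
Answer: -13328/1635*γ1 + 12544/1635*γ2


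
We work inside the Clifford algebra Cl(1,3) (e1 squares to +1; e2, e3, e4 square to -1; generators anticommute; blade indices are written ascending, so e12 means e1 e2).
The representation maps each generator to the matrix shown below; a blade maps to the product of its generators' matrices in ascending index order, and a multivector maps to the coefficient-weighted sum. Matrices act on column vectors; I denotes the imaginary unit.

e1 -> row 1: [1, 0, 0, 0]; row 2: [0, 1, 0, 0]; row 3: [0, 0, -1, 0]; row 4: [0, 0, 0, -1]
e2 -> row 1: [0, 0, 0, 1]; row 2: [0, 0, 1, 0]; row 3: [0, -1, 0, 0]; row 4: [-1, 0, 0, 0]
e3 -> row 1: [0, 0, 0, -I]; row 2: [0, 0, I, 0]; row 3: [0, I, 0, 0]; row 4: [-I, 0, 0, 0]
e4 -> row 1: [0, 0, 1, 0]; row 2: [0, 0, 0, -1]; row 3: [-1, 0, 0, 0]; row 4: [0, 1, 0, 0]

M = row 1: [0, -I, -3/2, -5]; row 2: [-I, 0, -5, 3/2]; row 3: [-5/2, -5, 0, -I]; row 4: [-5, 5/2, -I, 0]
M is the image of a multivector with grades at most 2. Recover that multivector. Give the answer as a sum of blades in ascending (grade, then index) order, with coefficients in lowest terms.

Method: the blade images are trace-orthogonal — tr(rho(e_A) rho(e_B)^-1) = 4 if A = B and 0 otherwise — and rho(e_A)^-1 = (e_A)^2 * rho(e_A) with (e_A)^2 = +1 or -1, so the coefficient of e_A in the preimage is (e_A)^2 * tr(M rho(e_A))/4.
Nonzero projections over blades of grade <= 2: e4: (e4)^2 = -1, tr(M rho(e4)) = -2, coefficient 1/2; e12: (e12)^2 = +1, tr(M rho(e12)) = -20, coefficient -5; e14: (e14)^2 = +1, tr(M rho(e14)) = -8, coefficient -2; e34: (e34)^2 = -1, tr(M rho(e34)) = -4, coefficient 1. Every other blade of grade <= 2 projects to 0.
Answer: 1/2*e4 - 5*e12 - 2*e14 + e34


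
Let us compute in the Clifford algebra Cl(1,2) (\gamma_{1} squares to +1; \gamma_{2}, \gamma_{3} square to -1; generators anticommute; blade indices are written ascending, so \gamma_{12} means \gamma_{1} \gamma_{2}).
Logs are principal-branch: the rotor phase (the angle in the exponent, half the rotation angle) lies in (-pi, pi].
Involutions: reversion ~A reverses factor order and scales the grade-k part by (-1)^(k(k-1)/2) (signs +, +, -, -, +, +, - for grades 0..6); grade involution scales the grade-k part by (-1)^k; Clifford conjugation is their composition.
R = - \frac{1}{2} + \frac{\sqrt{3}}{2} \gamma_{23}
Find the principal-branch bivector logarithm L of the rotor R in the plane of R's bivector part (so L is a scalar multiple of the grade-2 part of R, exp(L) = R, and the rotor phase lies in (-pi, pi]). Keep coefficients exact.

The scalar part of R is - \frac{1}{2}, which pins the rotor phase on the principal branch; dividing the bivector part by the sine of that phase recovers the unit plane, and L is the phase times that plane.
Concretely: cos(phase) = - \frac{1}{2} gives phase = ±\frac{2 \pi}{3}, and since phase/sin(phase) is even the sign is immaterial: L = (phase/sin(phase)) * <R>_2 = (\frac{4 \sqrt{3} \pi}{9}) * <R>_2.
Answer: \frac{2 \pi}{3} \gamma_{23}


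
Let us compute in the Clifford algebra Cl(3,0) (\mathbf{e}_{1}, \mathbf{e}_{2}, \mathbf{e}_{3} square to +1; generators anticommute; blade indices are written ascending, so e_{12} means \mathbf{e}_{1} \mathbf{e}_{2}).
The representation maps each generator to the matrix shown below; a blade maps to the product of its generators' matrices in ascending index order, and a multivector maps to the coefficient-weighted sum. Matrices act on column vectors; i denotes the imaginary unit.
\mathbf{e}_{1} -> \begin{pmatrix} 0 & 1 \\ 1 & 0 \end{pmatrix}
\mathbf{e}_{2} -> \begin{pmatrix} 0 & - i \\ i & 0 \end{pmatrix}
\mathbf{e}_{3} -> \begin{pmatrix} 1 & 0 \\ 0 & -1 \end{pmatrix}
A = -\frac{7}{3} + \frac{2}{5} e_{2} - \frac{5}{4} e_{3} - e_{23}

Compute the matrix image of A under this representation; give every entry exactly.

Bivector images (products of the table entries): rho(e_{23}) = rho(\mathbf{e}_{2})rho(\mathbf{e}_{3}) = \begin{pmatrix} 0 & i \\ i & 0 \end{pmatrix}.
M = (-\frac{7}{3})*1 + (\frac{2}{5})*rho(e_{2}) + (-\frac{5}{4})*rho(e_{3}) + (-1)*rho(e_{23}), summed entrywise (1 is the identity matrix):
Answer: \begin{pmatrix} - \frac{43}{12} & - \frac{7 i}{5} \\ - \frac{3 i}{5} & - \frac{13}{12} \end{pmatrix}


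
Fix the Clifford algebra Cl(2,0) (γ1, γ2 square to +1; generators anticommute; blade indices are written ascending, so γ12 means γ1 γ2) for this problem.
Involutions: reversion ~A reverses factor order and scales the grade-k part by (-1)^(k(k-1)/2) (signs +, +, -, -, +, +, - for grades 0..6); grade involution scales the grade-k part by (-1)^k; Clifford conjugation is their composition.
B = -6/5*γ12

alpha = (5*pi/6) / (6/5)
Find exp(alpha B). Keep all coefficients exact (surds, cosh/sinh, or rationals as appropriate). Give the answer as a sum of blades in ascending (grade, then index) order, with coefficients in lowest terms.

B^2 = (-6/5)^2*(γ12)^2 = 36/25*(-1) = -36/25 (a basis 2-blade squares to minus the product of its generators' squares).
B^2 = -36/25 — B^2 < 0, so the exponential closes trigonometrically: l = 6/5, alpha*l = 5*pi/6, so exp(alpha B) = cos(5*pi/6) + (sin(5*pi/6)/(6/5))*B = -sqrt(3)/2 + (5/12)*B.
Answer: -sqrt(3)/2 - 1/2*γ12


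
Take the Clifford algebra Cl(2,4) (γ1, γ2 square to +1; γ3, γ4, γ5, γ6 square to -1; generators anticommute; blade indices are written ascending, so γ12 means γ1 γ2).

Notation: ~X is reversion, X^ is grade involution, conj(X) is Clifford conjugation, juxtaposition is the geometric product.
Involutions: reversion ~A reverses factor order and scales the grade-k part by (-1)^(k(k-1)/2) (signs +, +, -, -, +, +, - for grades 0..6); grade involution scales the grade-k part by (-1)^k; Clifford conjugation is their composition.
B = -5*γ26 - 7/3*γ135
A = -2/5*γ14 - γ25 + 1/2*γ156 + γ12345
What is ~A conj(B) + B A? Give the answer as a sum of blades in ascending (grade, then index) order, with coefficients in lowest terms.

first term: -7/3*γ24 + 7/6*γ36 - 5*γ56 - 7/3*γ123 + 5/2*γ125 - 14/15*γ345 - 2*γ1246 - 5*γ13456
second term: -7/3*γ24 + 7/6*γ36 + 5*γ56 - 7/3*γ123 - 5/2*γ125 - 14/15*γ345 - 2*γ1246 - 5*γ13456
Answer: -14/3*γ24 + 7/3*γ36 - 14/3*γ123 - 28/15*γ345 - 4*γ1246 - 10*γ13456
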